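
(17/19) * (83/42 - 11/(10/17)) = -29852/1995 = -14.96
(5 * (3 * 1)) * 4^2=240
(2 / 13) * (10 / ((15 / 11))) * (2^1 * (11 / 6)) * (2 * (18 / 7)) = 1936 / 91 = 21.27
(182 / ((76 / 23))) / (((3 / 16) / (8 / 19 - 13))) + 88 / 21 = -27980944 / 7581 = -3690.93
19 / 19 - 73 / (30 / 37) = -89.03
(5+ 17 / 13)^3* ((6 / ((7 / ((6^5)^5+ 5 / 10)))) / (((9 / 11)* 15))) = 26527855623899857765252088 / 53235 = 498316063189628210110.87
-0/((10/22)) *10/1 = 0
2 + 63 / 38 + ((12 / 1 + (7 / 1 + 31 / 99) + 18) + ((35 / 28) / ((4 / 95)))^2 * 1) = 444129649 / 481536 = 922.32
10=10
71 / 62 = 1.15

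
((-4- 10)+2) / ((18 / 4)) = -8 / 3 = -2.67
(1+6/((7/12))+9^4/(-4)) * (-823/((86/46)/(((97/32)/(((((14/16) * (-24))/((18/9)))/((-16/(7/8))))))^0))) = 863370619/1204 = 717085.23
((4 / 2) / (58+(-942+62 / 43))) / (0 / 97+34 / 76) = -1634 / 322575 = -0.01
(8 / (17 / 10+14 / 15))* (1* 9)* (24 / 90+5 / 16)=1251 / 79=15.84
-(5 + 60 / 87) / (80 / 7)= -231 / 464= -0.50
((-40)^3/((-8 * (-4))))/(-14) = 1000/7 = 142.86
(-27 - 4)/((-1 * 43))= 31/43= 0.72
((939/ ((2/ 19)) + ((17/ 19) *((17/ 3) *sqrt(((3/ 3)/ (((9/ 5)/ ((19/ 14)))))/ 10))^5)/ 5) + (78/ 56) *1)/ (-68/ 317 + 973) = 145380578087 *sqrt(133)/ 999316356161760 + 26396907/ 2878148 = 9.17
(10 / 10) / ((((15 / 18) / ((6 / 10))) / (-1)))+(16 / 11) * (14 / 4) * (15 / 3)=24.73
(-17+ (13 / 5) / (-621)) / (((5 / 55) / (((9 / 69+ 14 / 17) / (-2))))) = 108315097 / 1214055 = 89.22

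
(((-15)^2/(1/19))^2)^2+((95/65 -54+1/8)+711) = 333998469141283.59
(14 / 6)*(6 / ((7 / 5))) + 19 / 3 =49 / 3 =16.33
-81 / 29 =-2.79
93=93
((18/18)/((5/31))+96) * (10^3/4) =25550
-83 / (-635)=83 / 635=0.13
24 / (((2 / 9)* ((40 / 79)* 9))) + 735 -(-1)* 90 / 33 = 83757 / 110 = 761.43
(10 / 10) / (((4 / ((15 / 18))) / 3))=5 / 8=0.62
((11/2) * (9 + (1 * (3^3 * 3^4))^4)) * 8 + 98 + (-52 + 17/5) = 5032894340093647/5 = 1006578868018729.40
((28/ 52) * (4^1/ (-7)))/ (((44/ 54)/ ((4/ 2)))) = -108/ 143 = -0.76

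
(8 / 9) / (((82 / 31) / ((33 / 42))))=682 / 2583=0.26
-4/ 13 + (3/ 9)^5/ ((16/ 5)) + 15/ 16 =15949/ 25272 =0.63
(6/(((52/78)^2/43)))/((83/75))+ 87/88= 525.54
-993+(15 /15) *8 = -985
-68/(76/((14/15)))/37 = -238/10545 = -0.02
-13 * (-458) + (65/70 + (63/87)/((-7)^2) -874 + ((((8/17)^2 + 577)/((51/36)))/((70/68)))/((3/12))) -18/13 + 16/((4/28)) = 51669394643/7626710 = 6774.79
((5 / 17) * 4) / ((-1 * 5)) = -4 / 17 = -0.24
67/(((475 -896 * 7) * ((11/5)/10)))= -3350/63767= -0.05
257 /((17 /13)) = 3341 /17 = 196.53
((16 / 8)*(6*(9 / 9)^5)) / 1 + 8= 20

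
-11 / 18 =-0.61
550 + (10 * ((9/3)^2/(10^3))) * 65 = 11117/20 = 555.85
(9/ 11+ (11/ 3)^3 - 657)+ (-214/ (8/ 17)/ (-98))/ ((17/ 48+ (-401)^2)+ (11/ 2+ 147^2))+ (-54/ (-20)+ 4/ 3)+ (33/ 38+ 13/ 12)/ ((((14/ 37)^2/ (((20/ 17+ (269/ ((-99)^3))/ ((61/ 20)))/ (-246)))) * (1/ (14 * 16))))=-18688283632569327923340791/ 30266639628169572166770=-617.45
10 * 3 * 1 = 30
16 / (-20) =-4 / 5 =-0.80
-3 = -3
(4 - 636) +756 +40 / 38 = 2376 / 19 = 125.05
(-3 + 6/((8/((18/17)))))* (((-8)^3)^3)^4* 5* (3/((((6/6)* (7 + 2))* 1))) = -20282409603651670423947251286016000/17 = -1193082917861862966114544000000000.00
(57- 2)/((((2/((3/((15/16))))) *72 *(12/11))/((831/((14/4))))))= 33517/126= 266.01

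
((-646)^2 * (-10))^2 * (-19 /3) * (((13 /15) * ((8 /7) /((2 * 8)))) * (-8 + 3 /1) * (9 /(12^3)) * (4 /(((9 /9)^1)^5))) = 134424071976350 /189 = 711238476065.34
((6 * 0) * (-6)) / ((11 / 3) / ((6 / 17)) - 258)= 0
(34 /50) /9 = 17 /225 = 0.08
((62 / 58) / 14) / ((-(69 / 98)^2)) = -21266 / 138069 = -0.15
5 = 5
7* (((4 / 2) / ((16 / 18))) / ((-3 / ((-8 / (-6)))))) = -7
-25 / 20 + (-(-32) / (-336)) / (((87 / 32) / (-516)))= 16.83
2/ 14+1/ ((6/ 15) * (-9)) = -17/ 126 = -0.13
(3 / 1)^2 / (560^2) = 9 / 313600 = 0.00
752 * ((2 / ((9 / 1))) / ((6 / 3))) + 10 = 842 / 9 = 93.56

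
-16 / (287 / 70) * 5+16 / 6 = -2072 / 123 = -16.85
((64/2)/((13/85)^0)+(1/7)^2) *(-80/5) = -25104/49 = -512.33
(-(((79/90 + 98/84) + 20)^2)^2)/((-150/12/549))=118142598643712/11390625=10371915.38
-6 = -6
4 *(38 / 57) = 8 / 3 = 2.67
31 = 31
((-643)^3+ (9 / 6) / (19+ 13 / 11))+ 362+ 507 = -39345332013 / 148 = -265846837.93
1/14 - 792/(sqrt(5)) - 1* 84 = -792* sqrt(5)/5 - 1175/14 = -438.12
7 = 7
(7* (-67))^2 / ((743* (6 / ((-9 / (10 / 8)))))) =-1319766 / 3715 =-355.25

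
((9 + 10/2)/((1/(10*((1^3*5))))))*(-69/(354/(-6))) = 818.64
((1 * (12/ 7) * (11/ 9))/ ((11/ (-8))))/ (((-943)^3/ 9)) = 96/ 5869932649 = 0.00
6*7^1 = 42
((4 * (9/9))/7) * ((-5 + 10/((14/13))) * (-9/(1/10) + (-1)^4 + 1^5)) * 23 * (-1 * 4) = 971520/49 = 19826.94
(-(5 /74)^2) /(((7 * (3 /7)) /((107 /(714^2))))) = -2675 /8374928688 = -0.00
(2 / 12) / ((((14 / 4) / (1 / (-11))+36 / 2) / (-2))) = 2 / 123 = 0.02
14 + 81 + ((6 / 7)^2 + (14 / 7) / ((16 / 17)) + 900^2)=317558361 / 392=810097.86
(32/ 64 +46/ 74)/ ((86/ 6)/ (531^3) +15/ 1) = 37280601459/ 498571902212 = 0.07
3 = 3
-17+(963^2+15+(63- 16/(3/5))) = 2782210/3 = 927403.33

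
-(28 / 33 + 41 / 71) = -3341 / 2343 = -1.43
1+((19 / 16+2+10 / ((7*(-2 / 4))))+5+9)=1717 / 112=15.33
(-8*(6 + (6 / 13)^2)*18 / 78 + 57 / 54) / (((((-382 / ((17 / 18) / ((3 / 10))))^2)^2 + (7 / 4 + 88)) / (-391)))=16812368777908750 / 895037529137265702747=0.00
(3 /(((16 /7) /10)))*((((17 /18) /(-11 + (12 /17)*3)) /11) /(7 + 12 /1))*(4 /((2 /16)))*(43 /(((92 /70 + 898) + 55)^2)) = -1065615250 /105624198638277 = -0.00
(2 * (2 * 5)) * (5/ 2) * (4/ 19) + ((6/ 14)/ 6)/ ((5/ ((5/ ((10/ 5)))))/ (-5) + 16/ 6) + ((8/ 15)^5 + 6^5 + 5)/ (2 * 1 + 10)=3394291122112/ 5150840625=658.98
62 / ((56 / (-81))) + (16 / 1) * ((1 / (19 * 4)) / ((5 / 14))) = -236977 / 2660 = -89.09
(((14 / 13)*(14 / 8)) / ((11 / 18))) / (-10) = -441 / 1430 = -0.31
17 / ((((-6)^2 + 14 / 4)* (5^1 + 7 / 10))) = 0.08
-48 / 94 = -24 / 47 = -0.51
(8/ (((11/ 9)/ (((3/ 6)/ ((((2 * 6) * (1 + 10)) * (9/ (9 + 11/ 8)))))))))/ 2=83/ 5808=0.01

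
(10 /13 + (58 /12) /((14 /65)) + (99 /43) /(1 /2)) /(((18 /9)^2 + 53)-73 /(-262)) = 171092681 /352334346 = 0.49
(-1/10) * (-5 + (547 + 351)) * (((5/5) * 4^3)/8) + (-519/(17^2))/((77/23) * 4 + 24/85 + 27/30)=-3460832542/4843555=-714.52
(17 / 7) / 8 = 17 / 56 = 0.30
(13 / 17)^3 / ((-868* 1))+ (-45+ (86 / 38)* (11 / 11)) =-3462802751 / 81025196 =-42.74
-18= -18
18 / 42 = 3 / 7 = 0.43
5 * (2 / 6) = 1.67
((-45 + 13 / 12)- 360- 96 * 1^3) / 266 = -857 / 456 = -1.88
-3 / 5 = -0.60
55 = 55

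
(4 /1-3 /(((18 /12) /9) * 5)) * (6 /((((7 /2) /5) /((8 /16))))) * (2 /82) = 12 /287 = 0.04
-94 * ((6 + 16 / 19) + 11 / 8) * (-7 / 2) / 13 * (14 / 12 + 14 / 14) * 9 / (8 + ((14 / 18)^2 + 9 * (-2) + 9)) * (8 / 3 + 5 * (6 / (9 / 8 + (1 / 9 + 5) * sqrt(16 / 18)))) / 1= -930138174945 * sqrt(2) / 19462517 - 14440623997653 / 1245601088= -79180.34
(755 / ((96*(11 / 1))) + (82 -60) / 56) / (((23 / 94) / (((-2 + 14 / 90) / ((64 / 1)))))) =-31945289 / 244823040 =-0.13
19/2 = 9.50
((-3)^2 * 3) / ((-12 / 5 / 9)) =-405 / 4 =-101.25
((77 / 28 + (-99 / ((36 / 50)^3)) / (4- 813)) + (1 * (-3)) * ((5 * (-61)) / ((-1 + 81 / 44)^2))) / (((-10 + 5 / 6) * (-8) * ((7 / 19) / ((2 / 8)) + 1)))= 7.15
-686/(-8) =343/4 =85.75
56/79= 0.71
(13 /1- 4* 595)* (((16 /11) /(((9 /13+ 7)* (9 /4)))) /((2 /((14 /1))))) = -382928 /275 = -1392.47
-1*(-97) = 97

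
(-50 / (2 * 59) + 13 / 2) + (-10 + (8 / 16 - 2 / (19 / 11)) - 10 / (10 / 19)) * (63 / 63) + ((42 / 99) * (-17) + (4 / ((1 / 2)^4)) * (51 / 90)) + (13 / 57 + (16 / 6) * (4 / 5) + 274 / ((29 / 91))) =867.63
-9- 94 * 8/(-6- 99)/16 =-898/105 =-8.55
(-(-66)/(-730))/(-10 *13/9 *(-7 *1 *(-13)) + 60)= 297/4120850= 0.00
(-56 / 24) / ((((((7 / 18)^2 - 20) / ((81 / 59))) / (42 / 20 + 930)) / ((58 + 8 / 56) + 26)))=12657.74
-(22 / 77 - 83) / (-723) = -193 / 1687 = -0.11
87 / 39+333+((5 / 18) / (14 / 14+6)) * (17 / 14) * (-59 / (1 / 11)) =6970367 / 22932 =303.96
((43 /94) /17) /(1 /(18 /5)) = 387 /3995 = 0.10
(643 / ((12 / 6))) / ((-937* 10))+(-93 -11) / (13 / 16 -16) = 31027111 / 4553820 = 6.81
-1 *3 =-3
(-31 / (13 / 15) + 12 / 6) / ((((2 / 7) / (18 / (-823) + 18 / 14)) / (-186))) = 297261387 / 10699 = 27784.03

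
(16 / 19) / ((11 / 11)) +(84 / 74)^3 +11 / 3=17240837 / 2887221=5.97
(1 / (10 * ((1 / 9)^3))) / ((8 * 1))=729 / 80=9.11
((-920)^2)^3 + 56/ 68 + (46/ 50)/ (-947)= 244042729165926400331059/ 402475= 606355001344000000.82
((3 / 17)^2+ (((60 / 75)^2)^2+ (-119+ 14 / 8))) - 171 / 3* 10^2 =-4202644689 / 722500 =-5816.81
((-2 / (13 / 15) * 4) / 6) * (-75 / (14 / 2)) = 1500 / 91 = 16.48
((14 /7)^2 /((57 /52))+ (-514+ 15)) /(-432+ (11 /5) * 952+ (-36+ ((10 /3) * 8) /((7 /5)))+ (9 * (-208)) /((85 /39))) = -16799825 /26675164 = -0.63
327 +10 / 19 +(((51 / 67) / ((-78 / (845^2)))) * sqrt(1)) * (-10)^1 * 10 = 887455691 / 1273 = 697137.23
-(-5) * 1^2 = 5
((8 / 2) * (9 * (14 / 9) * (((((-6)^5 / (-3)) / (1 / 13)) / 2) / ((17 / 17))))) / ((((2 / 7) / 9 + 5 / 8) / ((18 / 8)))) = 1069915392 / 331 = 3232372.79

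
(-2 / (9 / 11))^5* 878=-4524888896 / 59049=-76629.39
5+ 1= 6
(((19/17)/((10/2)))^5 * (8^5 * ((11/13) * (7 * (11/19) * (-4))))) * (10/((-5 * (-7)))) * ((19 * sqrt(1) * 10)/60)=-39270217023488/173045071875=-226.94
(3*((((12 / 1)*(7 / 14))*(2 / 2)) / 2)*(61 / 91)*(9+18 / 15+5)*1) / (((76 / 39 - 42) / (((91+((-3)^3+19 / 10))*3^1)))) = -61866261 / 136675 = -452.65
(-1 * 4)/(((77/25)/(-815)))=1058.44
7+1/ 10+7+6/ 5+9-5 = 193/ 10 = 19.30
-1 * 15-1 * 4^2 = -31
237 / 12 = 79 / 4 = 19.75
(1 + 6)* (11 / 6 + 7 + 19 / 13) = 5621 / 78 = 72.06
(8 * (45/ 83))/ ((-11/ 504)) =-181440/ 913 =-198.73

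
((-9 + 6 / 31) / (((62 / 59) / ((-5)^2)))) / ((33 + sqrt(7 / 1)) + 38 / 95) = -112077875 / 17755436 + 3355625 * sqrt(7) / 17755436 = -5.81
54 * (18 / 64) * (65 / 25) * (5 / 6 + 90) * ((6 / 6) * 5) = 573885 / 32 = 17933.91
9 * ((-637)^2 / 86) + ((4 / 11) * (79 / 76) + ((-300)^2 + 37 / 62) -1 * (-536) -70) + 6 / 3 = 37034783042 / 278597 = 132933.17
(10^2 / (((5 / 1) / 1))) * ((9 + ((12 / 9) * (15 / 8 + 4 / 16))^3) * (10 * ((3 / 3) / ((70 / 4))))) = 68570 / 189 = 362.80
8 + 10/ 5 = 10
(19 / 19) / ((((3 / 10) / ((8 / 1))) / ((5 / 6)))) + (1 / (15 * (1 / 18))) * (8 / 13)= 13432 / 585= 22.96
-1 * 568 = -568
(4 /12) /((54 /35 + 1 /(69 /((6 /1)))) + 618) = 805 /1496406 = 0.00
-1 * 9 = -9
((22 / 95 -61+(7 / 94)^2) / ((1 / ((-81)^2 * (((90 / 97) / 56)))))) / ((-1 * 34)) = 3011828080077 / 15503080096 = 194.27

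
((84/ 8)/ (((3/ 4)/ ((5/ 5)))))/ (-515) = -14/ 515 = -0.03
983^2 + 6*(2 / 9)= 2898871 / 3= 966290.33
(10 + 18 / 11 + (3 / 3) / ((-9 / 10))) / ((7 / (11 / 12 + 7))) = 49495 / 4158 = 11.90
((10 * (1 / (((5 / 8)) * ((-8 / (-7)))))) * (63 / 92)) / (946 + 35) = 49 / 5014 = 0.01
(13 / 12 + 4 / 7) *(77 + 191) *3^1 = 9313 / 7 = 1330.43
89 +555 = 644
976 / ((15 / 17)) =16592 / 15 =1106.13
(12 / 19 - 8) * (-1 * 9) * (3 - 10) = -464.21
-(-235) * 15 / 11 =3525 / 11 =320.45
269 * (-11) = -2959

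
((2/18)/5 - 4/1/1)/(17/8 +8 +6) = -1432/5805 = -0.25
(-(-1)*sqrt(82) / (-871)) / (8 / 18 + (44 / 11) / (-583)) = -5247*sqrt(82) / 1999816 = -0.02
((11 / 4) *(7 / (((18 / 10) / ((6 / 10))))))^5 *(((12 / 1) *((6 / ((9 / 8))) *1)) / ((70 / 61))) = 23587690511 / 38880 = 606679.28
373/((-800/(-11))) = 4103/800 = 5.13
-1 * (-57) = 57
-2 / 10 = -1 / 5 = -0.20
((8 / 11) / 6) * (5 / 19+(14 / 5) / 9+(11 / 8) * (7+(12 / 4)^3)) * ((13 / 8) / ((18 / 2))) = 2104037 / 2031480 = 1.04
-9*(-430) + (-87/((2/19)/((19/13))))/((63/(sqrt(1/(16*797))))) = 3870 -10469*sqrt(797)/1740648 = 3869.83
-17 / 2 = -8.50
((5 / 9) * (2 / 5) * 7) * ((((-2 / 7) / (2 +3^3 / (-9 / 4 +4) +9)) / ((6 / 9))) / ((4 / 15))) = -7 / 74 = -0.09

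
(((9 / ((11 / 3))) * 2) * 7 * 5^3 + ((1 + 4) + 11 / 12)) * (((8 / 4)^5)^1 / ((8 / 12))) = 2271124 / 11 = 206465.82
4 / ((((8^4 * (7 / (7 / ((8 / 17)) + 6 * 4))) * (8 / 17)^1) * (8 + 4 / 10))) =26435 / 19267584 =0.00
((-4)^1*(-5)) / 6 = 10 / 3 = 3.33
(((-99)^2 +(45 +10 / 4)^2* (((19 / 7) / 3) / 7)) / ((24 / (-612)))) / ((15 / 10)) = -100885871 / 588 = -171574.61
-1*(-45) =45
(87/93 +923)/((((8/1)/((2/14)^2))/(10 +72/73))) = 5742721/221774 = 25.89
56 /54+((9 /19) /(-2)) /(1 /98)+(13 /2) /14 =-311831 /14364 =-21.71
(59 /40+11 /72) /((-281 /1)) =-293 /50580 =-0.01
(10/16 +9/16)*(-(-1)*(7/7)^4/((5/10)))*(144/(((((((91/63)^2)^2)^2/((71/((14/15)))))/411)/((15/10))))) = 9666046282530195/11420230094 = 846396.81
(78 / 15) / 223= 26 / 1115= 0.02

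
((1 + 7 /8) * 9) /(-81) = -0.21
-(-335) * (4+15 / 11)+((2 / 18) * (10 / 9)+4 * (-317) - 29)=499.94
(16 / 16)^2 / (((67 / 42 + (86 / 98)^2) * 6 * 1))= 2401 / 34075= 0.07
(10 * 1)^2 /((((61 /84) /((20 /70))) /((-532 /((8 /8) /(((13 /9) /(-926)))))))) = 2766400 /84729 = 32.65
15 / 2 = 7.50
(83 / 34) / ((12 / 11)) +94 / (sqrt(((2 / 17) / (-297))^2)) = 96820537 / 408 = 237305.24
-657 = -657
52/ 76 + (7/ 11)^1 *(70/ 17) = 11741/ 3553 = 3.30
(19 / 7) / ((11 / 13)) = 247 / 77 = 3.21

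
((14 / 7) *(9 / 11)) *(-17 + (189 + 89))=4698 / 11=427.09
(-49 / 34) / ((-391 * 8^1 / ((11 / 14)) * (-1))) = -77 / 212704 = -0.00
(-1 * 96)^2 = 9216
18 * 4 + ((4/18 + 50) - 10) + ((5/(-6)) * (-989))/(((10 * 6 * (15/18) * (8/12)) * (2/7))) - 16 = 182.76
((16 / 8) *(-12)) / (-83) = 24 / 83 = 0.29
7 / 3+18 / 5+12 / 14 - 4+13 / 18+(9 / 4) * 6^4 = 1839293 / 630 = 2919.51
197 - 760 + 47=-516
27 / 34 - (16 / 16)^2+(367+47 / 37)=463025 / 1258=368.06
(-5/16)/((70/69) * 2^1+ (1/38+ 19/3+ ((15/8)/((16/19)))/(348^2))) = -47042176/1262785573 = -0.04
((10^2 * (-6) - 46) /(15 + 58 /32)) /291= -10336 /78279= -0.13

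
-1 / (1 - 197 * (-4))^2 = -1 / 622521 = -0.00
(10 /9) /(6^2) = 5 /162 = 0.03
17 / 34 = 1 / 2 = 0.50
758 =758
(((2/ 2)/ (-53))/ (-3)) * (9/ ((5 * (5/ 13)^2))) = 507/ 6625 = 0.08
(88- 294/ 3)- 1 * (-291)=281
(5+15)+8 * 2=36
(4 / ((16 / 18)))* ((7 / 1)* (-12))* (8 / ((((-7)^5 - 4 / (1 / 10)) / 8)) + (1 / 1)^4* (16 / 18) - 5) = 26204430 / 16847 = 1555.44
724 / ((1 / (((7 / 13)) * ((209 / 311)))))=261.99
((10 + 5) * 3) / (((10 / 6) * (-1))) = -27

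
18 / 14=9 / 7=1.29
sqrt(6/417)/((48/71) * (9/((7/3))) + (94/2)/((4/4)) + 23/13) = 6461 * sqrt(278)/46140494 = 0.00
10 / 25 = 2 / 5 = 0.40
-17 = -17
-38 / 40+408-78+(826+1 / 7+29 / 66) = 1155.63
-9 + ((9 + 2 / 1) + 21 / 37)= 95 / 37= 2.57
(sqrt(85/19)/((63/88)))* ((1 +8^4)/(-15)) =-360536* sqrt(1615)/17955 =-806.96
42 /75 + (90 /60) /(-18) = 0.48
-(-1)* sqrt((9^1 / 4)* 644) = 3* sqrt(161) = 38.07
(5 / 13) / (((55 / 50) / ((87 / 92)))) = 2175 / 6578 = 0.33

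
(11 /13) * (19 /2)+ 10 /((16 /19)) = 2071 /104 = 19.91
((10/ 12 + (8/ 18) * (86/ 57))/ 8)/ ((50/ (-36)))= -1543/ 11400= -0.14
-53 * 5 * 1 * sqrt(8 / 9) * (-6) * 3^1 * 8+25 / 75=1 / 3+25440 * sqrt(2)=35977.93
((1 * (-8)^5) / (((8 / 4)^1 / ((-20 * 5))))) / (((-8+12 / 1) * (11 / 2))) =819200 / 11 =74472.73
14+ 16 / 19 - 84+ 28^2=13582 / 19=714.84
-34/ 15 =-2.27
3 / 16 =0.19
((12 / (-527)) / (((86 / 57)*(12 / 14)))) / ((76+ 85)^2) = -57 / 83913683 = -0.00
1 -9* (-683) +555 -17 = 6686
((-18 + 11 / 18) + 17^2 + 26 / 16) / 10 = 19673 / 720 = 27.32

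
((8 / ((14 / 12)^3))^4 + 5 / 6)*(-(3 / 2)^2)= -1451.25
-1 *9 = -9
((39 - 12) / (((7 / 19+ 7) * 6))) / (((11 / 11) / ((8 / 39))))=57 / 455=0.13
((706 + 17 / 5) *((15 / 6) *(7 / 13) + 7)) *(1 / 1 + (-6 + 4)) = -769699 / 130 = -5920.76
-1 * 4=-4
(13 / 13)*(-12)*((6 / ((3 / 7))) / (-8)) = 21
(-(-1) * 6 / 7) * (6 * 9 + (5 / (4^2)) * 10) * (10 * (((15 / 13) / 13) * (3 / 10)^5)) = 999459 / 9464000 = 0.11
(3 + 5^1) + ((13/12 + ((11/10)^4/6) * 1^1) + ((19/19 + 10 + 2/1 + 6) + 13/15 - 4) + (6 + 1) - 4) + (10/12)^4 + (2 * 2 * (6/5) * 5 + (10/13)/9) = 1111162241/21060000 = 52.76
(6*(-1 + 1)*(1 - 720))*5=0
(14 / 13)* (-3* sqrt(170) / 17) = -42* sqrt(170) / 221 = -2.48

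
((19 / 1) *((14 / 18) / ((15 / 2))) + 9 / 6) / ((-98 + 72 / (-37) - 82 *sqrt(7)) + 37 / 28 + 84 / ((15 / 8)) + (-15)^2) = -206164062160 *sqrt(7) / 12871710552933 - 47818743686 / 1430190061437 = -0.08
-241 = -241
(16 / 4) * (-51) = -204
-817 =-817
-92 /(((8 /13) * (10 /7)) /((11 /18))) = -23023 /360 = -63.95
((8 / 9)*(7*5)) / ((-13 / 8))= -2240 / 117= -19.15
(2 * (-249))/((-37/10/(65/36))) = 26975/111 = 243.02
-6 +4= -2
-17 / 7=-2.43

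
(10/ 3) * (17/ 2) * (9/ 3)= 85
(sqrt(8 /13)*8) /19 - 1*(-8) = 16*sqrt(26) /247 + 8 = 8.33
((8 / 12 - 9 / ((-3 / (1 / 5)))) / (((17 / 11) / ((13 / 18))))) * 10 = 2717 / 459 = 5.92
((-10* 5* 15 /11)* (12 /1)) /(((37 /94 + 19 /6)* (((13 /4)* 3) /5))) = -4230000 /35893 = -117.85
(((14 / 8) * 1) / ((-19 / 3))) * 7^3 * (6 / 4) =-21609 / 152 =-142.16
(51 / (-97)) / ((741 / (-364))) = 476 / 1843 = 0.26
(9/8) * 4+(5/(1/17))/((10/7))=64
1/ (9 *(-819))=-1/ 7371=-0.00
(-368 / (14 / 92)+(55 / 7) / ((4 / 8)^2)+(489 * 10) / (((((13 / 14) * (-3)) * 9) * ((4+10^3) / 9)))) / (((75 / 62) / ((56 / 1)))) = -27060836944 / 244725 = -110576.51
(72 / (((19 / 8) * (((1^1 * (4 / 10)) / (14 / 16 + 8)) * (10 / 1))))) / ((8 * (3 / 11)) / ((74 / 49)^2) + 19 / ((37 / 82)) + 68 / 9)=86604309 / 65175890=1.33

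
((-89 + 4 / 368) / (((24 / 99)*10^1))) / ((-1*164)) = 270171 / 1207040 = 0.22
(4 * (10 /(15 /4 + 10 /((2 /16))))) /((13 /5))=160 /871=0.18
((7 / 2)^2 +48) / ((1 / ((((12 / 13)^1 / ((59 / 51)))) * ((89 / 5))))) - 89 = 2940382 / 3835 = 766.72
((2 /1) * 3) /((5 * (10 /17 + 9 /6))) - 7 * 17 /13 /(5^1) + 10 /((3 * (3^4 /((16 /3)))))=-3487613 /3364335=-1.04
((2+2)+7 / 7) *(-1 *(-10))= 50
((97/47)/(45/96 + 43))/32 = 97/65377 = 0.00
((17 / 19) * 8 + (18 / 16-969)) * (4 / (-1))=146029 / 38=3842.87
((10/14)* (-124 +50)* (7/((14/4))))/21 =-740/147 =-5.03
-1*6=-6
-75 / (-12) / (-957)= -25 / 3828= -0.01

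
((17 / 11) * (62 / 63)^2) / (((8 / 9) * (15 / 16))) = 130696 / 72765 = 1.80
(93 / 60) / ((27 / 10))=31 / 54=0.57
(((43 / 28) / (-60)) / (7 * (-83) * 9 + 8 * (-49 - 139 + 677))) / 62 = 43 / 137178720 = 0.00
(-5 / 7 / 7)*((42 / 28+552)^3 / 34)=-6782860215 / 13328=-508918.08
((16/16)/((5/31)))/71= 0.09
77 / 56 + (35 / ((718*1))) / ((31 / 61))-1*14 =-1115489 / 89032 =-12.53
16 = 16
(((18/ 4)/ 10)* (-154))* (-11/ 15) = 2541/ 50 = 50.82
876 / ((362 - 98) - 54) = 146 / 35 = 4.17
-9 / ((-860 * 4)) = 9 / 3440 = 0.00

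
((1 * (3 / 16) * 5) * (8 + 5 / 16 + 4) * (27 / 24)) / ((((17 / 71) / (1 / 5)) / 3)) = 1132947 / 34816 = 32.54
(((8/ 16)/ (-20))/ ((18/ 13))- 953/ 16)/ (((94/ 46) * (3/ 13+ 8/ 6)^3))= -7.62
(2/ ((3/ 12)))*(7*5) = 280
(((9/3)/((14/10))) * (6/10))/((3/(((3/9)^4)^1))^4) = 1/2711943423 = 0.00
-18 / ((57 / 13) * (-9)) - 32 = -1798 / 57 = -31.54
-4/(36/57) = -19/3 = -6.33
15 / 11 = 1.36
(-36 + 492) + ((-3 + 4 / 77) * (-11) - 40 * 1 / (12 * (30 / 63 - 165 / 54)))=222823 / 455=489.72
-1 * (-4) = 4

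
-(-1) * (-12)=-12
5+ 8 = 13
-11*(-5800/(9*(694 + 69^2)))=12760/9819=1.30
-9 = -9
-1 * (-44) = 44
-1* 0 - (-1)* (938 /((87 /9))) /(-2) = -1407 /29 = -48.52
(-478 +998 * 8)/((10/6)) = 22518/5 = 4503.60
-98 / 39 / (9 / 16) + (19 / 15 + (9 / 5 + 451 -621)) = -171.40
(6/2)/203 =3/203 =0.01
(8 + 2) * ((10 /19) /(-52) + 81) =200045 /247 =809.90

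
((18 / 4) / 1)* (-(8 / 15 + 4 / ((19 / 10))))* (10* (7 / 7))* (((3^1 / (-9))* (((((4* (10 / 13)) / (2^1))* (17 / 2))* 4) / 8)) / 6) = 31960 / 741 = 43.13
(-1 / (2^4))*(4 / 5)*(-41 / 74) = 41 / 1480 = 0.03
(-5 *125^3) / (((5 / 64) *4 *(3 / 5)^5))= -97656250000 / 243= -401877572.02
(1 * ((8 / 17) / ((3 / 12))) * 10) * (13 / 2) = 2080 / 17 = 122.35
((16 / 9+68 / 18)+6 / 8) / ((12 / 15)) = 1135 / 144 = 7.88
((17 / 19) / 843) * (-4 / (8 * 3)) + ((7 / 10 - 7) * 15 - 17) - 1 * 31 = -6847276 / 48051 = -142.50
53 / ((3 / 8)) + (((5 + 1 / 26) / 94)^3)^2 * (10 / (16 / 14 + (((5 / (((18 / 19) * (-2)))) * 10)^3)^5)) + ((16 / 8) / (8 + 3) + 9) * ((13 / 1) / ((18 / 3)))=18264619717309700768363655722609773435762885623332244024017743 / 113284926354895240175923435550520735229092165357312452529598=161.23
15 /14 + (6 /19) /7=1.12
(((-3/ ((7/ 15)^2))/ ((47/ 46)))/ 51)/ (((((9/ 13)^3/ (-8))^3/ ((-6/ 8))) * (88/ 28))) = -780491153852800/ 882787805361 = -884.12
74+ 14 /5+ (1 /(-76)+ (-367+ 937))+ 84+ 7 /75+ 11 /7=29224819 /39900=732.45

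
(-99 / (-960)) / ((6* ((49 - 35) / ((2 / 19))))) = 11 / 85120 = 0.00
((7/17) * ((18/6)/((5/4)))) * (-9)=-756/85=-8.89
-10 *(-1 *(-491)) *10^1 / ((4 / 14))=-171850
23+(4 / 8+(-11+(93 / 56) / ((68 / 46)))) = 13.62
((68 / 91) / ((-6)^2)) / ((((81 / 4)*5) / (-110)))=-1496 / 66339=-0.02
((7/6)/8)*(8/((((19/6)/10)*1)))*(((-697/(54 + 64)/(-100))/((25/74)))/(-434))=-25789/17375500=-0.00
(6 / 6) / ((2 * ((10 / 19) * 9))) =19 / 180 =0.11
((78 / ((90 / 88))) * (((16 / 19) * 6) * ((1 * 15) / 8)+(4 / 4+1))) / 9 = 249392 / 2565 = 97.23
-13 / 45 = -0.29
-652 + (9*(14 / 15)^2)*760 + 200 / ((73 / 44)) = 1980836 / 365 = 5426.95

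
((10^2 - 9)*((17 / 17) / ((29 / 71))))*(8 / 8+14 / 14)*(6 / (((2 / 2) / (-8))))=-620256 / 29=-21388.14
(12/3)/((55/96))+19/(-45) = 6.56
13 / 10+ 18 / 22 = 233 / 110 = 2.12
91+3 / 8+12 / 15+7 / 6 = 11201 / 120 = 93.34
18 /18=1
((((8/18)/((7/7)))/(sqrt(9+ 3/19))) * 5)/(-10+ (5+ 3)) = -5 * sqrt(3306)/783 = -0.37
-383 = -383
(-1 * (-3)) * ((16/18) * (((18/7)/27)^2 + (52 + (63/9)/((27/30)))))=210928/1323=159.43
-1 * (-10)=10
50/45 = 10/9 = 1.11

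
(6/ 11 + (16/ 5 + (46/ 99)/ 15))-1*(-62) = 97678/ 1485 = 65.78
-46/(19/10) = -460/19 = -24.21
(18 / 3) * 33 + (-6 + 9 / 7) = 193.29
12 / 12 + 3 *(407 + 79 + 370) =2569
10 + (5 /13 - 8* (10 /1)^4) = -79989.62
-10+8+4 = 2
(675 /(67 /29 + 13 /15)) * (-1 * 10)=-1468125 /691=-2124.64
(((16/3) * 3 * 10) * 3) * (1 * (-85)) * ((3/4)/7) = -30600/7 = -4371.43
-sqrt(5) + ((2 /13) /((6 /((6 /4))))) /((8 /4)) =1 /52-sqrt(5) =-2.22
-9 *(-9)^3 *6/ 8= 19683/ 4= 4920.75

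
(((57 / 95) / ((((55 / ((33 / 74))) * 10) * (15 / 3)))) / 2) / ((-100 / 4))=-9 / 4625000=-0.00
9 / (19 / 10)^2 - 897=-322917 / 361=-894.51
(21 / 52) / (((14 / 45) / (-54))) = -3645 / 52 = -70.10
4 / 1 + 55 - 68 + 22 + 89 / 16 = 297 / 16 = 18.56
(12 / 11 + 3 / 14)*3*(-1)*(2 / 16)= -603 / 1232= -0.49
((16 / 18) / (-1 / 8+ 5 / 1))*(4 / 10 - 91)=-9664 / 585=-16.52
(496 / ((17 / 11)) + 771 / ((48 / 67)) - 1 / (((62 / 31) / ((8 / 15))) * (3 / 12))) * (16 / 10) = 5695933 / 2550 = 2233.70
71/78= 0.91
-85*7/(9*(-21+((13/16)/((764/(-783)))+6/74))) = 269111360/88541991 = 3.04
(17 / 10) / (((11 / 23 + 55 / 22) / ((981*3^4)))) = 31069251 / 685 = 45356.57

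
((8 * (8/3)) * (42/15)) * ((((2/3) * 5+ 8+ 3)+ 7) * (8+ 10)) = 114688/5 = 22937.60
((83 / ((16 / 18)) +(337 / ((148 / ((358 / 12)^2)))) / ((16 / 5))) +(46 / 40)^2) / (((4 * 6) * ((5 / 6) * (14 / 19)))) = 4211340329 / 85248000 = 49.40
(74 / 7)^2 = 5476 / 49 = 111.76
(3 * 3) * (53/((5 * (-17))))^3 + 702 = 429775857/614125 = 699.82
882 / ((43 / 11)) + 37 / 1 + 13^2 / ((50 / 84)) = 546.55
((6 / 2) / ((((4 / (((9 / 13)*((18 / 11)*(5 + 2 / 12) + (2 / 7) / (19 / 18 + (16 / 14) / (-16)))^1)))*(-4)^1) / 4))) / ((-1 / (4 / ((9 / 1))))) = 8946 / 4433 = 2.02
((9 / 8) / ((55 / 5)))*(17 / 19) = 153 / 1672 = 0.09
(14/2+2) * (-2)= -18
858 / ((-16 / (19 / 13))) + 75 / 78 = -8051 / 104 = -77.41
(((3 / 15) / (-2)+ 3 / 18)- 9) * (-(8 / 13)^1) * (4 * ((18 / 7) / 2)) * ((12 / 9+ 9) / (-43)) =-6.79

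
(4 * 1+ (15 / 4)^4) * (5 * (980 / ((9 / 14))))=442890175 / 288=1537813.11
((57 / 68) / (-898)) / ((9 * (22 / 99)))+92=11235719 / 122128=92.00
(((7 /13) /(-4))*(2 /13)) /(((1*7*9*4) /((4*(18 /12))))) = -1 /2028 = -0.00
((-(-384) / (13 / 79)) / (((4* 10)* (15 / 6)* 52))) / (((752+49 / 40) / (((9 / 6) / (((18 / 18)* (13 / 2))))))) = 15168 / 110322355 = 0.00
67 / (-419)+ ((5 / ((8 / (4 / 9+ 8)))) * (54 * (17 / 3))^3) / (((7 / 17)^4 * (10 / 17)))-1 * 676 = 8996508127794051 / 1006019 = 8942682124.09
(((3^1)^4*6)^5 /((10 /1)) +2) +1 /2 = 27113235502201 /10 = 2711323550220.10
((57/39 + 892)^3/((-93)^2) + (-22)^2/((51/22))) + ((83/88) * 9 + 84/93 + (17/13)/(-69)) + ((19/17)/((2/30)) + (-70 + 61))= 54063637738098185/653815758024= 82689.41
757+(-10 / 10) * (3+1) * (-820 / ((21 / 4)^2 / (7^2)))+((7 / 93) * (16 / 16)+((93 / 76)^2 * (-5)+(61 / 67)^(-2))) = 39467781723085 / 5996406384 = 6581.91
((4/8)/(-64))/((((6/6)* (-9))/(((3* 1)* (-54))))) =-9/64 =-0.14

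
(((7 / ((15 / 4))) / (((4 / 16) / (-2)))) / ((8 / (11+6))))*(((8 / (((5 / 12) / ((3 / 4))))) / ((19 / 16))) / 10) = -91392 / 2375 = -38.48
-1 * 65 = -65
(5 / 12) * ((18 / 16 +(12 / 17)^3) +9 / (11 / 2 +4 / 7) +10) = 2546717 / 471648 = 5.40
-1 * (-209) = 209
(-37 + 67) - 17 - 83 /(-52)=759 /52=14.60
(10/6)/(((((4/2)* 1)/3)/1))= 2.50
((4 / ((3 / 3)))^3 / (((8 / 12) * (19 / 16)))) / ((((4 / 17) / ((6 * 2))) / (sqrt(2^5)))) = 313344 * sqrt(2) / 19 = 23322.91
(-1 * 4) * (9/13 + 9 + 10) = -78.77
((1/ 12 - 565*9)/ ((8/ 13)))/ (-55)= 793247/ 5280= 150.24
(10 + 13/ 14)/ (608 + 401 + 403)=0.01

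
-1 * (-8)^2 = -64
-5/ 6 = -0.83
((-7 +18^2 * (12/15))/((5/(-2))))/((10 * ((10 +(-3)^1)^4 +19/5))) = -1261/300600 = -0.00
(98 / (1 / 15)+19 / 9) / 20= 13249 / 180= 73.61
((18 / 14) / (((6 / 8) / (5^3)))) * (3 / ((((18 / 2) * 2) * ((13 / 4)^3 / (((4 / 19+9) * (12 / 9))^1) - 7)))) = -1600000 / 188371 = -8.49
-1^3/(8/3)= -3/8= -0.38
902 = 902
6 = 6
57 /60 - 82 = -1621 /20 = -81.05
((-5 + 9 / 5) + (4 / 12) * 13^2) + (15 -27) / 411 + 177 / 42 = 1649051 / 28770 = 57.32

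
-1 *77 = -77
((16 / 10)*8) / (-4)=-16 / 5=-3.20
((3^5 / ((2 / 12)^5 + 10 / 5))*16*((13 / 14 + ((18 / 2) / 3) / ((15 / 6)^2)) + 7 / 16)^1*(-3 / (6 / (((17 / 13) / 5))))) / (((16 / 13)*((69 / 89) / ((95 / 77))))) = -2924760801969 / 4820263525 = -606.76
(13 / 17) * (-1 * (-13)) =169 / 17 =9.94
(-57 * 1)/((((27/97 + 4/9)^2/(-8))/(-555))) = -192879607320/398161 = -484426.17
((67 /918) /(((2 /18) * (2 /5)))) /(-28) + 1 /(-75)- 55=-55.07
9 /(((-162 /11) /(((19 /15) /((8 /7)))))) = -1463 /2160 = -0.68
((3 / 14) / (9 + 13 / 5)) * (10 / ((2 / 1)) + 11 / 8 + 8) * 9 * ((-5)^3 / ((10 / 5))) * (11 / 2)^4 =-28412690625 / 207872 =-136683.59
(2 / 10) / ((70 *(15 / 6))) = 1 / 875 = 0.00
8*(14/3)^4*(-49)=-15059072/81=-185914.47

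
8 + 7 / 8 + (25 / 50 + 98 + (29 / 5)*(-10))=395 / 8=49.38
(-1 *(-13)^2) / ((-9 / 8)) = 1352 / 9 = 150.22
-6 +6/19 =-108/19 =-5.68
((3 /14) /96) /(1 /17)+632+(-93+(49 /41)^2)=407018657 /753088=540.47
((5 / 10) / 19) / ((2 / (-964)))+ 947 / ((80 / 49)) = 862377 / 1520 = 567.35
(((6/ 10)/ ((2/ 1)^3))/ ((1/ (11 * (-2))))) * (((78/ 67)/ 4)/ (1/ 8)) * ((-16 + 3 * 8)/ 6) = -1716/ 335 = -5.12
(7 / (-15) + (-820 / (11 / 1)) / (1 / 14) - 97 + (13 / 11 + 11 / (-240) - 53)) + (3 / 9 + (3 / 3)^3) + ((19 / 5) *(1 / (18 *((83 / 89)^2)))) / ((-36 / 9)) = -65019894949 / 54560880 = -1191.69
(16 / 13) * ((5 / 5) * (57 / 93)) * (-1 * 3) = -912 / 403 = -2.26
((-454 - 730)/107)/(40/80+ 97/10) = -5920/5457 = -1.08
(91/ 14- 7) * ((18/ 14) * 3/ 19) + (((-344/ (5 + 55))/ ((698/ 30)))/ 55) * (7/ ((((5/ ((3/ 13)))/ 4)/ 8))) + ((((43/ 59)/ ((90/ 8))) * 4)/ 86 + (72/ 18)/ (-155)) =-932096922077/ 5463102194550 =-0.17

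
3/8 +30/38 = 1.16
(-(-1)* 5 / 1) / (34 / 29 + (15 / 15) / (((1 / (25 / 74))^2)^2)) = 4348053520 / 1030871709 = 4.22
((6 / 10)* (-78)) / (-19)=234 / 95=2.46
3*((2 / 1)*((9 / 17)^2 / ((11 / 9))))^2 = 6377292 / 10106041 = 0.63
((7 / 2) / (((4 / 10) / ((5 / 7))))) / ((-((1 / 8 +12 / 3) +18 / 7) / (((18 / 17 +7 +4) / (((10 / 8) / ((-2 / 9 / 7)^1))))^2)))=-215168 / 2457945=-0.09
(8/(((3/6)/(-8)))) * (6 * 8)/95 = -6144/95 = -64.67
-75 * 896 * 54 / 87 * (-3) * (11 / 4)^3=75467700 / 29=2602334.48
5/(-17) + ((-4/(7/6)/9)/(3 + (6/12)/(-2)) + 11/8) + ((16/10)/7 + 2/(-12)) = 52583/52360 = 1.00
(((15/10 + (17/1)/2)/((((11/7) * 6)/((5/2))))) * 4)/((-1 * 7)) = -50/33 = -1.52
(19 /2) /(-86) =-19 /172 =-0.11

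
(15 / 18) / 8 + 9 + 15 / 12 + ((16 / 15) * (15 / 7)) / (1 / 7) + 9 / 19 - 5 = 19907 / 912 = 21.83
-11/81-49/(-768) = -1493/20736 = -0.07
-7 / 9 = -0.78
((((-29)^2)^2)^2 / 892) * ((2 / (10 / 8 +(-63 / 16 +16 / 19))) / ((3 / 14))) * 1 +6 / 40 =-2836394455.57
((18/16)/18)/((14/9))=9/224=0.04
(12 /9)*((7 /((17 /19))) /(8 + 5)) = 532 /663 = 0.80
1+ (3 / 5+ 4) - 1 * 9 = -17 / 5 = -3.40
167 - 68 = 99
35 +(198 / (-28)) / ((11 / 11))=391 / 14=27.93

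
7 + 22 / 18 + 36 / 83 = 6466 / 747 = 8.66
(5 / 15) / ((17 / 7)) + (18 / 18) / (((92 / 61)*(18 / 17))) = 21493 / 28152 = 0.76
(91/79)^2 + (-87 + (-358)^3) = -286354540278/6241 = -45882797.67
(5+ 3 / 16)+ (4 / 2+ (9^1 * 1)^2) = 1411 / 16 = 88.19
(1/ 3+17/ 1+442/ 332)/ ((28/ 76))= 50.66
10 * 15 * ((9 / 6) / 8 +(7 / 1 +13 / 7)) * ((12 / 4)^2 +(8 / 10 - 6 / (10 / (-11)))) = 622995 / 28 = 22249.82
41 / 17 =2.41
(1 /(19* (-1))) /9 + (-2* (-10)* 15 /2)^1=25649 /171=149.99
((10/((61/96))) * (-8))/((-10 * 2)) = 6.30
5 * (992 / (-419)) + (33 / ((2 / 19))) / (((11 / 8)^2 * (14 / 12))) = 4203616 / 32263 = 130.29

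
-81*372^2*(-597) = 6691835088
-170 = -170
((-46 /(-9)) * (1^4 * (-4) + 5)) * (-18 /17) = -92 /17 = -5.41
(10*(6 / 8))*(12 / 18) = 5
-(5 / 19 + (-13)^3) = 41738 / 19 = 2196.74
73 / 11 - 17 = -114 / 11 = -10.36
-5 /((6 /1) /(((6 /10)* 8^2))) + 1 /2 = -63 /2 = -31.50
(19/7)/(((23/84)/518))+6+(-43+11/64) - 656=4442.13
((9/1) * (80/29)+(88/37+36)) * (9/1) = 610380/1073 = 568.85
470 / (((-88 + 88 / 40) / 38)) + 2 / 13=-89234 / 429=-208.00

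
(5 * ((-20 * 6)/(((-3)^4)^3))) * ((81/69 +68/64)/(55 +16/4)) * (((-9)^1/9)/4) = 20575/1923107832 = 0.00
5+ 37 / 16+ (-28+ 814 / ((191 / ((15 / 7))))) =-247187 / 21392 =-11.56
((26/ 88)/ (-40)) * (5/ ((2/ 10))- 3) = -13/ 80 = -0.16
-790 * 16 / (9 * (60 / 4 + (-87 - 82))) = 6320 / 693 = 9.12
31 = 31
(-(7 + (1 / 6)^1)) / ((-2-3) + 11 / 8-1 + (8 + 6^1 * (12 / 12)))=-0.76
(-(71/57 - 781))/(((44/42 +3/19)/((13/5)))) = 1681.74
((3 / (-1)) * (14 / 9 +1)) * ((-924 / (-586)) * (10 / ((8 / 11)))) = -166.22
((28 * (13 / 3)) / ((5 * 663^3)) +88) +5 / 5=89.00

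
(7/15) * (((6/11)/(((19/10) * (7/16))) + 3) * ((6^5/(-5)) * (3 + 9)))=-166375296/5225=-31842.16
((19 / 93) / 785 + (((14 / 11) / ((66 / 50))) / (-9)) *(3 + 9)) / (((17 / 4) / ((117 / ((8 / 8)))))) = -1771229356 / 50057095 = -35.38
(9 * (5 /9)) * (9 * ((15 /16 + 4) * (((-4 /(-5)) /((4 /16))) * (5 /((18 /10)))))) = 1975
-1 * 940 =-940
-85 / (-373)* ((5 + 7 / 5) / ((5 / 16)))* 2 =17408 / 1865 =9.33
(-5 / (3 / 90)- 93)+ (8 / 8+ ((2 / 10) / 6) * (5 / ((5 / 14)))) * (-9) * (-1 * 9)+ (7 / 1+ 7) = -551 / 5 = -110.20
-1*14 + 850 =836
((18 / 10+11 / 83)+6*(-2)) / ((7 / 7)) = -4178 / 415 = -10.07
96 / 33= 2.91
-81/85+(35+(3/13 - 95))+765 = 778227/1105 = 704.28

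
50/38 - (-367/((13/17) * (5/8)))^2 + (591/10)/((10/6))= -94659989919/160550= -589598.19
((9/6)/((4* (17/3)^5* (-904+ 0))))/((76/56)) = -0.00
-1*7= -7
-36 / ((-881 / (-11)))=-396 / 881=-0.45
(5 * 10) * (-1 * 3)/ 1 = -150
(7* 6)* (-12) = -504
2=2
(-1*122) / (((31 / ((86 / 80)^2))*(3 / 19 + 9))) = -2142991 / 4315200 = -0.50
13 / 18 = 0.72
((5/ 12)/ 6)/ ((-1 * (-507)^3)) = 5/ 9383316696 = 0.00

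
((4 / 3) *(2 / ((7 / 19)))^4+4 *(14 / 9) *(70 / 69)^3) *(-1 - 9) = -82659497146880 / 7098750981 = -11644.23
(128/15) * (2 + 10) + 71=173.40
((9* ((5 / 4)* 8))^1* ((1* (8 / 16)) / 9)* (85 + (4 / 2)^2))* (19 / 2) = 8455 / 2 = 4227.50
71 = 71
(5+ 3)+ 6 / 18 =25 / 3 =8.33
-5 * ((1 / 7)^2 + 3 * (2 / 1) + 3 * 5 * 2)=-8825 / 49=-180.10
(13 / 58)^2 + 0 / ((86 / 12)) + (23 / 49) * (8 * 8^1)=4960089 / 164836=30.09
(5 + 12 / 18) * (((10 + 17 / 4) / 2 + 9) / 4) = 731 / 32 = 22.84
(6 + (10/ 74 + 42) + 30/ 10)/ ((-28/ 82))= -38786/ 259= -149.75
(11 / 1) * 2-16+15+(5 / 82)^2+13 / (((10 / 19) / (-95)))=-15636637 / 6724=-2325.50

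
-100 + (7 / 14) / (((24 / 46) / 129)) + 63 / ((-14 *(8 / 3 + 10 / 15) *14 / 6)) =23.05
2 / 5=0.40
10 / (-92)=-5 / 46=-0.11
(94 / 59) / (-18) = -47 / 531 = -0.09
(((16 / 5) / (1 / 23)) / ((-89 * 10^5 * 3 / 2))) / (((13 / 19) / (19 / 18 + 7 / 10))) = -0.00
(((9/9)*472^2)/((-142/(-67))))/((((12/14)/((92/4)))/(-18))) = -3604756512/71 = -50771218.48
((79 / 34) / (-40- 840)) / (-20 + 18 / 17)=79 / 566720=0.00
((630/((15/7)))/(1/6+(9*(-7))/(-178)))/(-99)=-8722/1529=-5.70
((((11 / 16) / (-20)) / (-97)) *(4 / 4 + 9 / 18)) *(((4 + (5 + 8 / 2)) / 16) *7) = 3003 / 993280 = 0.00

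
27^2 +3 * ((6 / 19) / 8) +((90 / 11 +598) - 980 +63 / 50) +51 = 8518009 / 20900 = 407.56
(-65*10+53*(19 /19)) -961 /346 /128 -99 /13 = -348116173 /575744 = -604.64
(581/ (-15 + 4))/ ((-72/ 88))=581/ 9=64.56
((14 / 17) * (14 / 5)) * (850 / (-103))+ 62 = 4426 / 103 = 42.97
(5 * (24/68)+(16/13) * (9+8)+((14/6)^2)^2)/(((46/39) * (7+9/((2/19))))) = 187351/390609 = 0.48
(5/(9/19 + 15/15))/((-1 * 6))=-95/168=-0.57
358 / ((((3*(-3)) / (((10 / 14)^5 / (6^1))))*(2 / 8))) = -2237500 / 453789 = -4.93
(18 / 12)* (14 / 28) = 3 / 4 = 0.75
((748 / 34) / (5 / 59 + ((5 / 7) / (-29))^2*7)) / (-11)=-347333 / 15455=-22.47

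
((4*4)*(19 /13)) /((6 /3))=152 /13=11.69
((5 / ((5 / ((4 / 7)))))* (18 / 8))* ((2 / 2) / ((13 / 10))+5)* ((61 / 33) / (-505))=-2745 / 101101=-0.03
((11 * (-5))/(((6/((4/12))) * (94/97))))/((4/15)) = -11.82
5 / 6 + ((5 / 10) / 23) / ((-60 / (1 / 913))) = 2099899 / 2519880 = 0.83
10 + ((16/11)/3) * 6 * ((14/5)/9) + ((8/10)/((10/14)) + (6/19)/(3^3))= 62892/5225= 12.04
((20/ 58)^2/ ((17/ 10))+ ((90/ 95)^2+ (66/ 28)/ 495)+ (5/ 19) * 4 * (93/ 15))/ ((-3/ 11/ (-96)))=2639.48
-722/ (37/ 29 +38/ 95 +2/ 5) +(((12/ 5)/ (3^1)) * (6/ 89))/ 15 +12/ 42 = -232741492/ 669725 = -347.52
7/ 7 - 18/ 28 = 5/ 14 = 0.36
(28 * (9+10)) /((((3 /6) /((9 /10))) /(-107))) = -512316 /5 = -102463.20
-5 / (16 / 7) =-35 / 16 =-2.19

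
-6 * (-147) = 882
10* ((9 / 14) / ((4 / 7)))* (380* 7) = 29925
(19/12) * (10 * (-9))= -142.50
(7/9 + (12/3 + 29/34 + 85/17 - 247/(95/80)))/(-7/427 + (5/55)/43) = 1742576935/126072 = 13822.08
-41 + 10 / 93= -3803 / 93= -40.89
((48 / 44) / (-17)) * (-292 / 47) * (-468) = -1639872 / 8789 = -186.58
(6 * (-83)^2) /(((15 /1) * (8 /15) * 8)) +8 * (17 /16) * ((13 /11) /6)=683779 /1056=647.52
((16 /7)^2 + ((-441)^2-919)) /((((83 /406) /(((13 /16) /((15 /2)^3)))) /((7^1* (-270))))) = -7151534676 /2075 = -3446522.74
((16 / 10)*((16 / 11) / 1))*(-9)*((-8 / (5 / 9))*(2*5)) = 165888 / 55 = 3016.15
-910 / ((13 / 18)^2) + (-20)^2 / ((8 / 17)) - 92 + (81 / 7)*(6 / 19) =-1699540 / 1729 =-982.96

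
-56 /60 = -14 /15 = -0.93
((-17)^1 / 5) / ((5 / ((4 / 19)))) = -68 / 475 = -0.14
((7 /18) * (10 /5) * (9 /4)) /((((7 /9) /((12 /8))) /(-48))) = -162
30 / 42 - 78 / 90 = -16 / 105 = -0.15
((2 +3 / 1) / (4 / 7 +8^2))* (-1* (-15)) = 525 / 452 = 1.16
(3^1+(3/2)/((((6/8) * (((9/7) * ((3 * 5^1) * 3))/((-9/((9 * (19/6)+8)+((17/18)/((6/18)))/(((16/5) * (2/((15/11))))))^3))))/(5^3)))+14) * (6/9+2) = 21813801927683464/481208357778147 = 45.33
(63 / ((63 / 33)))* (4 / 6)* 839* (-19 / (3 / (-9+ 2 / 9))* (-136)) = -3767942288 / 27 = -139553418.07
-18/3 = -6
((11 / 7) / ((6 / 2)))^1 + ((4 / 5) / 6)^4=185737 / 354375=0.52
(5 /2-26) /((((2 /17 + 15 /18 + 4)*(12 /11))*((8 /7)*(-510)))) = 3619 /484800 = 0.01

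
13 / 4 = 3.25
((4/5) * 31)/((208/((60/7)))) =93/91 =1.02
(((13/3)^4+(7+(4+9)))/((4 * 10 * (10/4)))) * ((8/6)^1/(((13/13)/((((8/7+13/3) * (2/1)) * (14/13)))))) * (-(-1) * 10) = 5553304/9477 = 585.98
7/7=1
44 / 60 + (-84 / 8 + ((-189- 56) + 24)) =-6923 / 30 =-230.77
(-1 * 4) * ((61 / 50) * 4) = -488 / 25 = -19.52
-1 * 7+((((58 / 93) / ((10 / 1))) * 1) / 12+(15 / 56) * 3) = -6.19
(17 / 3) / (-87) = -17 / 261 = -0.07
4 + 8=12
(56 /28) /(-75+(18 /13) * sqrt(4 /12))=-8450 /316839 - 52 * sqrt(3) /316839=-0.03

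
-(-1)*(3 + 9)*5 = 60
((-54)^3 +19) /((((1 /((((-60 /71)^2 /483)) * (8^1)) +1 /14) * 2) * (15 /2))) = -705353600 /5686007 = -124.05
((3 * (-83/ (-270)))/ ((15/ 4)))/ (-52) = -83/ 17550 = -0.00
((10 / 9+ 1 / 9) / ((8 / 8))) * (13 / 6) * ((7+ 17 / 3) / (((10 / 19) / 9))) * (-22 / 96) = -567853 / 4320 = -131.45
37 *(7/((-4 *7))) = -37/4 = -9.25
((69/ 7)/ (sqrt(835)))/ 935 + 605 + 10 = 69 * sqrt(835)/ 5465075 + 615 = 615.00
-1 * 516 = -516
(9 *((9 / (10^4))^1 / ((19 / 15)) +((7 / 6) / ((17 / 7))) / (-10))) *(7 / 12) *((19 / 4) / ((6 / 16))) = -642061 / 204000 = -3.15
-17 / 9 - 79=-80.89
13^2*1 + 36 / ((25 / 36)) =220.84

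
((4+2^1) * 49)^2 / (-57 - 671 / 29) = -89523 / 83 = -1078.59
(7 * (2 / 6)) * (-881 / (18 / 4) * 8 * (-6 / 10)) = 2192.71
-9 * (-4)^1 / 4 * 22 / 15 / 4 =33 / 10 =3.30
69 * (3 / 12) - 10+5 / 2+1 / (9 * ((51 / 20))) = 9.79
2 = 2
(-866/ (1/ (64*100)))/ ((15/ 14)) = -5172906.67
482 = 482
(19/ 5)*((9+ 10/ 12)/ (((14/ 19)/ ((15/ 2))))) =380.34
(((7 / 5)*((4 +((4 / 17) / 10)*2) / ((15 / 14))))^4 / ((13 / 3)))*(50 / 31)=2583259699426230272 / 8874921884765625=291.07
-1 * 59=-59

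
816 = 816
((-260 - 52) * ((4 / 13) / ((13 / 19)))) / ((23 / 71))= -129504 / 299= -433.12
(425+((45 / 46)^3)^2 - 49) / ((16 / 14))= 329.77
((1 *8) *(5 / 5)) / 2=4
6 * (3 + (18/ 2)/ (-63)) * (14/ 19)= 12.63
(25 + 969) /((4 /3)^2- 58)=-4473 /253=-17.68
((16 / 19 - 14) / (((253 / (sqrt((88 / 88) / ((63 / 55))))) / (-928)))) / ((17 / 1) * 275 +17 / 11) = 116000 * sqrt(385) / 236041617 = 0.01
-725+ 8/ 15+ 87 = -9562/ 15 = -637.47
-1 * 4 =-4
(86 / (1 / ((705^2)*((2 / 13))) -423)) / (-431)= 85488300 / 181228232047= 0.00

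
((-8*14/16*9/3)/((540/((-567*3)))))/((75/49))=21609/500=43.22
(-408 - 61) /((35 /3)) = -201 /5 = -40.20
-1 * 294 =-294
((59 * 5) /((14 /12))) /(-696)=-295 /812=-0.36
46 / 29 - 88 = -2506 / 29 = -86.41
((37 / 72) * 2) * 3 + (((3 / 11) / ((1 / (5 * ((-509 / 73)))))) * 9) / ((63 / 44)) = -347573 / 6132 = -56.68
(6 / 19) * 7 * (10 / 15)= 28 / 19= 1.47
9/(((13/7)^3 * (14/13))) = 1.30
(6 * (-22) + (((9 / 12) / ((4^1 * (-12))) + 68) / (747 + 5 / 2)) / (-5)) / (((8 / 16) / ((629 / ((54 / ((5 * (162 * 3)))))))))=-179245550691 / 23984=-7473546.98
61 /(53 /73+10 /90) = 40077 /550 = 72.87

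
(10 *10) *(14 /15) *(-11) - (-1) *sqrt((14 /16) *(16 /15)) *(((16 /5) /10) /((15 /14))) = -3080 /3 + 112 *sqrt(210) /5625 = -1026.38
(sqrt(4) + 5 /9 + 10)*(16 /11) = 1808 /99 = 18.26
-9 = -9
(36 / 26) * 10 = 180 / 13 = 13.85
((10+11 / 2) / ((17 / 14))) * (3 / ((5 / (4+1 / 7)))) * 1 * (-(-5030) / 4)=39899.74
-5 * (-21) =105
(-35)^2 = 1225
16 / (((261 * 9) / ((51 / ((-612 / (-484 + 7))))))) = 212 / 783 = 0.27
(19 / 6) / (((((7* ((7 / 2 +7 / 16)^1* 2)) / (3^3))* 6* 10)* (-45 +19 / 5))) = -19 / 30282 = -0.00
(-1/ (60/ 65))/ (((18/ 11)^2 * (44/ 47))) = -6721/ 15552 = -0.43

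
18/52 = 9/26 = 0.35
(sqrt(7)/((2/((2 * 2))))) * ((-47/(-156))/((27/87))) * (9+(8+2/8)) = 88.61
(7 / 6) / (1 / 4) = 14 / 3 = 4.67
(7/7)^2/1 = 1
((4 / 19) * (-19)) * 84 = -336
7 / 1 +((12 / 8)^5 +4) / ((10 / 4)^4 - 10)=6881 / 930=7.40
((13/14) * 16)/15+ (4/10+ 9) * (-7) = -64.81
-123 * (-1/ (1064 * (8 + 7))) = 41/ 5320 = 0.01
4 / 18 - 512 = -511.78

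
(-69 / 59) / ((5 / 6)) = -414 / 295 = -1.40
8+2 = 10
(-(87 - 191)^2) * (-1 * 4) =43264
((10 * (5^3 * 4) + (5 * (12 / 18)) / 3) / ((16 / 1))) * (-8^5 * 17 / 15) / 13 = -313413632 / 351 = -892916.33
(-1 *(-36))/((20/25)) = 45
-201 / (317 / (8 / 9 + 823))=-496805 / 951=-522.40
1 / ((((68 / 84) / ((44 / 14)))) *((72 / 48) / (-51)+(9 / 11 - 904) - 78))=-1452 / 366973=-0.00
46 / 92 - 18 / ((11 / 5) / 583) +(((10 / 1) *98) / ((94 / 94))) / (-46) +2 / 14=-1542593 / 322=-4790.66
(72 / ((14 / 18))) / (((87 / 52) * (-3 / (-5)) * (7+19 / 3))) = 1404 / 203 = 6.92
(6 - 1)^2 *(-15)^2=5625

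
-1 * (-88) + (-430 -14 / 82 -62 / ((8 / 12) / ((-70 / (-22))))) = -287774 / 451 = -638.08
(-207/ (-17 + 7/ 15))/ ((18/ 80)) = 1725/ 31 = 55.65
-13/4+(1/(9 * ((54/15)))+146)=46261/324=142.78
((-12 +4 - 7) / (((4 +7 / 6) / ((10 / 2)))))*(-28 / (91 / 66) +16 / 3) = 87600 / 403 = 217.37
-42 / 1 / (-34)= 21 / 17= 1.24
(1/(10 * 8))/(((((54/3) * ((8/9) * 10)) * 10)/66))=33/64000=0.00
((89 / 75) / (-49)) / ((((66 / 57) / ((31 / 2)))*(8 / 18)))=-157263 / 215600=-0.73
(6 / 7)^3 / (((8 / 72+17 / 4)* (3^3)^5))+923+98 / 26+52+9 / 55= 2225693058917843 / 2273591104785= 978.93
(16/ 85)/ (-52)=-4/ 1105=-0.00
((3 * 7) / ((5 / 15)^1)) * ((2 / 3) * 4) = 168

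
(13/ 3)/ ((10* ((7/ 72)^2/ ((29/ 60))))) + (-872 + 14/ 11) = -11434466/ 13475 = -848.57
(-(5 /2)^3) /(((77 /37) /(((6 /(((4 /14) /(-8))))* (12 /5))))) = 33300 /11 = 3027.27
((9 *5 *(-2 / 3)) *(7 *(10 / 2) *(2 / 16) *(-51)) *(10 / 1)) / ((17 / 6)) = 23625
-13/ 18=-0.72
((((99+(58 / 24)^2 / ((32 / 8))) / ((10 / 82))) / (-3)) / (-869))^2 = 225143607049 / 2254898663424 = 0.10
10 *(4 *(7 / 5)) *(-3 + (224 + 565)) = 44016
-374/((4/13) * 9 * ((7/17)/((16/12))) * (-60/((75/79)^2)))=5165875/786366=6.57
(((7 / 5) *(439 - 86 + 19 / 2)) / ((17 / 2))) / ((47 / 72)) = 73080 / 799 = 91.46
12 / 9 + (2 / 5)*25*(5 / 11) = 194 / 33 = 5.88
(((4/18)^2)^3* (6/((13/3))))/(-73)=-128/56037501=-0.00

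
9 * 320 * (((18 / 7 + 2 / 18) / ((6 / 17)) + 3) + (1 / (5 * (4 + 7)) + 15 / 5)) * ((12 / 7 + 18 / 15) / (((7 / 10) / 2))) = 1232194816 / 3773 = 326582.25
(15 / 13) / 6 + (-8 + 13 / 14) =-626 / 91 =-6.88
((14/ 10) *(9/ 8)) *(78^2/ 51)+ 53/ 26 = 209869/ 1105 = 189.93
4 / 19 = 0.21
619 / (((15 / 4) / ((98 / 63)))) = 34664 / 135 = 256.77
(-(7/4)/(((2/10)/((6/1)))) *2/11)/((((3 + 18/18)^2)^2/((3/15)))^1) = -21/2816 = -0.01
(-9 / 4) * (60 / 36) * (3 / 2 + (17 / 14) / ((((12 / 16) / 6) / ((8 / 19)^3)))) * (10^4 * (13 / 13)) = -4006331250 / 48013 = -83442.64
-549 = -549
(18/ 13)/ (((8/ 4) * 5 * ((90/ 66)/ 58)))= 1914/ 325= 5.89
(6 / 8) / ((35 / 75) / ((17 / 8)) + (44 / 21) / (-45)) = 9639 / 2224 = 4.33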